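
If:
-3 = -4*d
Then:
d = 3/4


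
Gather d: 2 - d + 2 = 4 - d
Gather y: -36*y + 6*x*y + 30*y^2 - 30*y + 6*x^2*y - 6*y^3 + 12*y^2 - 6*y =-6*y^3 + 42*y^2 + y*(6*x^2 + 6*x - 72)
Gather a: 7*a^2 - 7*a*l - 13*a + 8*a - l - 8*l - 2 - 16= 7*a^2 + a*(-7*l - 5) - 9*l - 18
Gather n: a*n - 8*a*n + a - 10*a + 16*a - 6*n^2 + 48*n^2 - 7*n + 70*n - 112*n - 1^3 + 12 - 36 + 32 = 7*a + 42*n^2 + n*(-7*a - 49) + 7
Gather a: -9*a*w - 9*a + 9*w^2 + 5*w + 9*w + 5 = a*(-9*w - 9) + 9*w^2 + 14*w + 5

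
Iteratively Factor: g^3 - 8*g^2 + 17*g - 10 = (g - 2)*(g^2 - 6*g + 5) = (g - 5)*(g - 2)*(g - 1)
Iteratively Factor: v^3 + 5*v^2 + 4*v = (v + 4)*(v^2 + v) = (v + 1)*(v + 4)*(v)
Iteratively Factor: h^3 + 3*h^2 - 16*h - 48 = (h + 3)*(h^2 - 16) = (h + 3)*(h + 4)*(h - 4)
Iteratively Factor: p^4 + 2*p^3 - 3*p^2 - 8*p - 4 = (p + 1)*(p^3 + p^2 - 4*p - 4) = (p + 1)^2*(p^2 - 4) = (p + 1)^2*(p + 2)*(p - 2)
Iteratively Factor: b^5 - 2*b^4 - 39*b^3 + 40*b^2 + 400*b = (b - 5)*(b^4 + 3*b^3 - 24*b^2 - 80*b) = b*(b - 5)*(b^3 + 3*b^2 - 24*b - 80) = b*(b - 5)*(b + 4)*(b^2 - b - 20) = b*(b - 5)^2*(b + 4)*(b + 4)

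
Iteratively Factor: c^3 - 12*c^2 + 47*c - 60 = (c - 4)*(c^2 - 8*c + 15) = (c - 4)*(c - 3)*(c - 5)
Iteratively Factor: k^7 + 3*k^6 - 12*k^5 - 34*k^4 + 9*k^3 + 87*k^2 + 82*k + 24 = (k - 2)*(k^6 + 5*k^5 - 2*k^4 - 38*k^3 - 67*k^2 - 47*k - 12) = (k - 3)*(k - 2)*(k^5 + 8*k^4 + 22*k^3 + 28*k^2 + 17*k + 4) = (k - 3)*(k - 2)*(k + 1)*(k^4 + 7*k^3 + 15*k^2 + 13*k + 4) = (k - 3)*(k - 2)*(k + 1)^2*(k^3 + 6*k^2 + 9*k + 4) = (k - 3)*(k - 2)*(k + 1)^3*(k^2 + 5*k + 4) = (k - 3)*(k - 2)*(k + 1)^4*(k + 4)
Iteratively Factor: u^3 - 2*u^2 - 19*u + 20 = (u - 5)*(u^2 + 3*u - 4) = (u - 5)*(u + 4)*(u - 1)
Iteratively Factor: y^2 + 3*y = (y + 3)*(y)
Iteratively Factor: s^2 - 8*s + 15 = (s - 5)*(s - 3)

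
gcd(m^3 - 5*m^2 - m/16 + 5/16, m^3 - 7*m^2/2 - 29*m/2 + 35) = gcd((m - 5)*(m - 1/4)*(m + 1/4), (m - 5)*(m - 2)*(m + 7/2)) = m - 5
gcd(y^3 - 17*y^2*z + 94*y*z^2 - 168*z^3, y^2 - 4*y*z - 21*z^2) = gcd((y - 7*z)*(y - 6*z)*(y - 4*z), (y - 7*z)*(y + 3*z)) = y - 7*z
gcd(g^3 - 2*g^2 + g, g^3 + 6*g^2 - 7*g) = g^2 - g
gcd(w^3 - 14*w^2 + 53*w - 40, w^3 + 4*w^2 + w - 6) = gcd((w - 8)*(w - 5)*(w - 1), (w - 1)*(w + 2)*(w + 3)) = w - 1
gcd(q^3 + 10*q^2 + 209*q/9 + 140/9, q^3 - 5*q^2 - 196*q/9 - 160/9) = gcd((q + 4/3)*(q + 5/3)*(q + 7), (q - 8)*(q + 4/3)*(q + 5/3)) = q^2 + 3*q + 20/9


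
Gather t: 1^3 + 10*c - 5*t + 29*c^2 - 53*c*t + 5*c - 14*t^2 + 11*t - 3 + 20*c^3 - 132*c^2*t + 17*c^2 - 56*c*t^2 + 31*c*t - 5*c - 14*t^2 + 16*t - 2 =20*c^3 + 46*c^2 + 10*c + t^2*(-56*c - 28) + t*(-132*c^2 - 22*c + 22) - 4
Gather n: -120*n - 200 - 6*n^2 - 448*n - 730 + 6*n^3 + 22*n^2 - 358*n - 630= 6*n^3 + 16*n^2 - 926*n - 1560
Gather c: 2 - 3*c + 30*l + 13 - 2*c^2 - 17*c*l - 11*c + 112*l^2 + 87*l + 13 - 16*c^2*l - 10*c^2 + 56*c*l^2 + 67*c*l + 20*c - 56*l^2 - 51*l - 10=c^2*(-16*l - 12) + c*(56*l^2 + 50*l + 6) + 56*l^2 + 66*l + 18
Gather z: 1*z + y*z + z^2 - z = y*z + z^2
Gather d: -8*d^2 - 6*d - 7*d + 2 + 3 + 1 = -8*d^2 - 13*d + 6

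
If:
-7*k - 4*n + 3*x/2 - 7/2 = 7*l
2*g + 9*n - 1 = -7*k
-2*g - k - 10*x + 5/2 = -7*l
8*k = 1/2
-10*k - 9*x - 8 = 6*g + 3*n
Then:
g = -5679/3392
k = 1/16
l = -181/224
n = 737/1696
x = 11/848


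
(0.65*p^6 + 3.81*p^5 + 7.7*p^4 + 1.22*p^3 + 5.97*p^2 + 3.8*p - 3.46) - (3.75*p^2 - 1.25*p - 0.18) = 0.65*p^6 + 3.81*p^5 + 7.7*p^4 + 1.22*p^3 + 2.22*p^2 + 5.05*p - 3.28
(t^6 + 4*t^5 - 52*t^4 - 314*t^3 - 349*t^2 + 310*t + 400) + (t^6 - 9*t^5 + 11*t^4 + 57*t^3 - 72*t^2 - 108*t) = 2*t^6 - 5*t^5 - 41*t^4 - 257*t^3 - 421*t^2 + 202*t + 400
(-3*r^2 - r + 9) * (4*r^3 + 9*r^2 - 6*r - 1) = -12*r^5 - 31*r^4 + 45*r^3 + 90*r^2 - 53*r - 9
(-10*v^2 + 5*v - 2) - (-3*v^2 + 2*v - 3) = -7*v^2 + 3*v + 1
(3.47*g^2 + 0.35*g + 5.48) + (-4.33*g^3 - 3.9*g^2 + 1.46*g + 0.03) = -4.33*g^3 - 0.43*g^2 + 1.81*g + 5.51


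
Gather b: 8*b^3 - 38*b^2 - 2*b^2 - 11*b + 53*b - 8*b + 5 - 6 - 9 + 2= 8*b^3 - 40*b^2 + 34*b - 8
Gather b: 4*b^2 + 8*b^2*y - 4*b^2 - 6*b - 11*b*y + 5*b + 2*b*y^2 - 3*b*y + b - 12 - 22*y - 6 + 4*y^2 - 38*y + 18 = 8*b^2*y + b*(2*y^2 - 14*y) + 4*y^2 - 60*y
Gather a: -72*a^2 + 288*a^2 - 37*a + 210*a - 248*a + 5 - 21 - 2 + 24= 216*a^2 - 75*a + 6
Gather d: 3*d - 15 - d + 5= 2*d - 10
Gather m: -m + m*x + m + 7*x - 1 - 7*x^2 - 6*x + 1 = m*x - 7*x^2 + x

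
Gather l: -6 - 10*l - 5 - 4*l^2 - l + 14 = -4*l^2 - 11*l + 3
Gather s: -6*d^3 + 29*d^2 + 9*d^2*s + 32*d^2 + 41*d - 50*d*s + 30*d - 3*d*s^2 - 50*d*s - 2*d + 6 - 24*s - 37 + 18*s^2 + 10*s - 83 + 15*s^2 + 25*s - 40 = -6*d^3 + 61*d^2 + 69*d + s^2*(33 - 3*d) + s*(9*d^2 - 100*d + 11) - 154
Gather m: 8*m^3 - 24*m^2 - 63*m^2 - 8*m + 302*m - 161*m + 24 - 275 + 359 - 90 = 8*m^3 - 87*m^2 + 133*m + 18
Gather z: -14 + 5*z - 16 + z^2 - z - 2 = z^2 + 4*z - 32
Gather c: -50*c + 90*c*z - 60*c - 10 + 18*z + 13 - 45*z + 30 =c*(90*z - 110) - 27*z + 33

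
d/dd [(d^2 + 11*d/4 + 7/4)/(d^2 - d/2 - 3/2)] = -13/(4*d^2 - 12*d + 9)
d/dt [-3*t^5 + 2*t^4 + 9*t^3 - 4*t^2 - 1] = t*(-15*t^3 + 8*t^2 + 27*t - 8)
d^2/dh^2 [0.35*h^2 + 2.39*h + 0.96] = 0.700000000000000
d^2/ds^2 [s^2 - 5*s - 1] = 2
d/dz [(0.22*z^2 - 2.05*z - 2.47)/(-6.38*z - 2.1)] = (-1.4036*z^2 - 0.923999999999999*z - 11.4536)/(40.7044*z^2 + 26.796*z + 4.41)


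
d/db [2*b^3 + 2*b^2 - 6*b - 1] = 6*b^2 + 4*b - 6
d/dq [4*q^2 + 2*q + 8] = 8*q + 2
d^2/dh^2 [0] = 0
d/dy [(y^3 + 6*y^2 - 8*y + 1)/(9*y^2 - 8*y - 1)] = (9*y^2 + 2*y + 16)/(81*y^2 + 18*y + 1)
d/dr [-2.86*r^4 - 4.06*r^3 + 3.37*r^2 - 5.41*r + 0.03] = -11.44*r^3 - 12.18*r^2 + 6.74*r - 5.41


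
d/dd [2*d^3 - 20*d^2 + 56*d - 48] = 6*d^2 - 40*d + 56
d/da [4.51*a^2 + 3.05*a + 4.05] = 9.02*a + 3.05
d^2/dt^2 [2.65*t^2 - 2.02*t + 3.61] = 5.30000000000000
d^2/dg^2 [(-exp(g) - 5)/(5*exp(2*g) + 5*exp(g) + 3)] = (-25*exp(4*g) - 475*exp(3*g) - 285*exp(2*g) + 190*exp(g) + 66)*exp(g)/(125*exp(6*g) + 375*exp(5*g) + 600*exp(4*g) + 575*exp(3*g) + 360*exp(2*g) + 135*exp(g) + 27)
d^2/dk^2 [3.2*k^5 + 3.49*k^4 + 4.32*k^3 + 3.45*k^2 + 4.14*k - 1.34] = 64.0*k^3 + 41.88*k^2 + 25.92*k + 6.9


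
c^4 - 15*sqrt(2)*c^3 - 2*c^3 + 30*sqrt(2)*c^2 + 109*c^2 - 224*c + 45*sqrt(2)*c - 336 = (c - 3)*(c + 1)*(c - 8*sqrt(2))*(c - 7*sqrt(2))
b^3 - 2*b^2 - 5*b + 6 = (b - 3)*(b - 1)*(b + 2)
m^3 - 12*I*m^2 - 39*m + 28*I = (m - 7*I)*(m - 4*I)*(m - I)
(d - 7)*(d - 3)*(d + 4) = d^3 - 6*d^2 - 19*d + 84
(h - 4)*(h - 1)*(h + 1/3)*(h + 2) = h^4 - 8*h^3/3 - 7*h^2 + 6*h + 8/3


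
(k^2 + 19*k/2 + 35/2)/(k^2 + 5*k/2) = (k + 7)/k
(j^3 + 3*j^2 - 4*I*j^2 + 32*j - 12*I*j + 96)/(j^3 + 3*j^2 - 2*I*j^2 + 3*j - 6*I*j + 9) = (j^2 - 4*I*j + 32)/(j^2 - 2*I*j + 3)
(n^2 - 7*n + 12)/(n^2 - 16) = (n - 3)/(n + 4)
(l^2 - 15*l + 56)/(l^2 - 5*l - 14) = (l - 8)/(l + 2)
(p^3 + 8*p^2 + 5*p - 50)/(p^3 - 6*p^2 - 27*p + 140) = (p^2 + 3*p - 10)/(p^2 - 11*p + 28)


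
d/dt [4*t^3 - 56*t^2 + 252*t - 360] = 12*t^2 - 112*t + 252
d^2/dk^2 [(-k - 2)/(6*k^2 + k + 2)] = 2*(-(k + 2)*(12*k + 1)^2 + (18*k + 13)*(6*k^2 + k + 2))/(6*k^2 + k + 2)^3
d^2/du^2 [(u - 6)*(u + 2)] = 2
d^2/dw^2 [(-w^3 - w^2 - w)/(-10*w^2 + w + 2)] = 2*(131*w^3 + 66*w^2 + 72*w + 2)/(1000*w^6 - 300*w^5 - 570*w^4 + 119*w^3 + 114*w^2 - 12*w - 8)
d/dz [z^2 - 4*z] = 2*z - 4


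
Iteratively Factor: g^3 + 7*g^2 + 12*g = (g + 4)*(g^2 + 3*g) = (g + 3)*(g + 4)*(g)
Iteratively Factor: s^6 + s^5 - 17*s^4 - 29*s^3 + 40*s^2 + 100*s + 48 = (s + 2)*(s^5 - s^4 - 15*s^3 + s^2 + 38*s + 24) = (s + 2)*(s + 3)*(s^4 - 4*s^3 - 3*s^2 + 10*s + 8) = (s - 2)*(s + 2)*(s + 3)*(s^3 - 2*s^2 - 7*s - 4) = (s - 2)*(s + 1)*(s + 2)*(s + 3)*(s^2 - 3*s - 4) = (s - 4)*(s - 2)*(s + 1)*(s + 2)*(s + 3)*(s + 1)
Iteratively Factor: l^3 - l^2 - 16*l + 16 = (l - 1)*(l^2 - 16) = (l - 1)*(l + 4)*(l - 4)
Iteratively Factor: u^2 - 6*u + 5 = (u - 1)*(u - 5)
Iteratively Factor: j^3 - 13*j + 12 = (j - 3)*(j^2 + 3*j - 4) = (j - 3)*(j - 1)*(j + 4)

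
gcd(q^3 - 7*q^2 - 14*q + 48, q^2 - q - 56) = q - 8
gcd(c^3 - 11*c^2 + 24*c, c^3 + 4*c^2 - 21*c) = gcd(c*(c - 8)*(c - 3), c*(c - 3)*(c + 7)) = c^2 - 3*c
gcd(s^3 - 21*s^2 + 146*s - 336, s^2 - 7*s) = s - 7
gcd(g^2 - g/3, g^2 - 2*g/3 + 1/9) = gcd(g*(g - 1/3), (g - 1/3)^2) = g - 1/3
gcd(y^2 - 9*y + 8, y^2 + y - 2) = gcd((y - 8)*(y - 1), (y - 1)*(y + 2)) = y - 1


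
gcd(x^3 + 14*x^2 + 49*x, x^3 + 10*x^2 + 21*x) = x^2 + 7*x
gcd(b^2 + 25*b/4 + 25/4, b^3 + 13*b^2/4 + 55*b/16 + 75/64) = b + 5/4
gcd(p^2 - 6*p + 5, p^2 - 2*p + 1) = p - 1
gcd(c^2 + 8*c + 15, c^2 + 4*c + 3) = c + 3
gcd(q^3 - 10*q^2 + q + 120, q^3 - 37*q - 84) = q + 3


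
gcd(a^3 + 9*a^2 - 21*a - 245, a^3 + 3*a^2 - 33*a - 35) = a^2 + 2*a - 35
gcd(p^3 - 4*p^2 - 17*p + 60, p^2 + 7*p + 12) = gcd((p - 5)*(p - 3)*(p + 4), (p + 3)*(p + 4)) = p + 4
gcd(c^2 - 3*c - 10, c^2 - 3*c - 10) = c^2 - 3*c - 10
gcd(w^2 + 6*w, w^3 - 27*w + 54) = w + 6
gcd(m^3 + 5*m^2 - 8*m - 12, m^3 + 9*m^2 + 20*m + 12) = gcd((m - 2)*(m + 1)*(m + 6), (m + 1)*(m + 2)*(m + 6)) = m^2 + 7*m + 6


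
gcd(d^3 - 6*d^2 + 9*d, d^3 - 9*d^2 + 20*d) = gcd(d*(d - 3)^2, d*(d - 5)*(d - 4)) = d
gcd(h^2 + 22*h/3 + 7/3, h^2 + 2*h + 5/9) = h + 1/3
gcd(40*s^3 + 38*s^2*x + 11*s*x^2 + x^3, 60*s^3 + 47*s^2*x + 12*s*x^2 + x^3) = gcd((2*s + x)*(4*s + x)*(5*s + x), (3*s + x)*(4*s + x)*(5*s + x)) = 20*s^2 + 9*s*x + x^2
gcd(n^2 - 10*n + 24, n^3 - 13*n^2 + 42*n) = n - 6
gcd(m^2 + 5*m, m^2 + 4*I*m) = m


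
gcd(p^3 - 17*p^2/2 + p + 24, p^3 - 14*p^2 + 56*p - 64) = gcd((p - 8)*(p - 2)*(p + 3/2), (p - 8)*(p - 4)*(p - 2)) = p^2 - 10*p + 16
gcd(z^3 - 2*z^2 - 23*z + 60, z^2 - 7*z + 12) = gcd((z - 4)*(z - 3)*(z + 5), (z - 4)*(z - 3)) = z^2 - 7*z + 12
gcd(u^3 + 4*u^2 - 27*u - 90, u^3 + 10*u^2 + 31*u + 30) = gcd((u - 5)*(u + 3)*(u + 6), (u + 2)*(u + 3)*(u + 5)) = u + 3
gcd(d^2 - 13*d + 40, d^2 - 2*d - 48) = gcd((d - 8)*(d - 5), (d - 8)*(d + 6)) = d - 8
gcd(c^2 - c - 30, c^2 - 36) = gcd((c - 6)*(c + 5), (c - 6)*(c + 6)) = c - 6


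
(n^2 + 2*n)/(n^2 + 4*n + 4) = n/(n + 2)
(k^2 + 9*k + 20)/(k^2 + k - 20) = (k + 4)/(k - 4)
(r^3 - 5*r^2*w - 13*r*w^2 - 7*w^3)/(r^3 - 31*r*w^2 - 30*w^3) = (r^2 - 6*r*w - 7*w^2)/(r^2 - r*w - 30*w^2)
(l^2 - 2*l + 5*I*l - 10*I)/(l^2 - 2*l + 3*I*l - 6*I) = (l + 5*I)/(l + 3*I)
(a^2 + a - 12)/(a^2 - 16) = (a - 3)/(a - 4)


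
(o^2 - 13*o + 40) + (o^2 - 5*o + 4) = 2*o^2 - 18*o + 44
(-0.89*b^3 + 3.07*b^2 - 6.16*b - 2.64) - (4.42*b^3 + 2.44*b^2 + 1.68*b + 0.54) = -5.31*b^3 + 0.63*b^2 - 7.84*b - 3.18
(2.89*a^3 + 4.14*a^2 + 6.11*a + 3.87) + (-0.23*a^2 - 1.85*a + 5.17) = 2.89*a^3 + 3.91*a^2 + 4.26*a + 9.04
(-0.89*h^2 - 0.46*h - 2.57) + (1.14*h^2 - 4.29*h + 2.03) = 0.25*h^2 - 4.75*h - 0.54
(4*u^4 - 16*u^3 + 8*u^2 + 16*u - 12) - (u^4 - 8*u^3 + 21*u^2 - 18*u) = 3*u^4 - 8*u^3 - 13*u^2 + 34*u - 12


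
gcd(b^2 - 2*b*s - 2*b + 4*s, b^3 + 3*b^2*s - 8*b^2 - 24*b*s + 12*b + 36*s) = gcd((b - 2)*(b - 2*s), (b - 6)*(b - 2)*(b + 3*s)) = b - 2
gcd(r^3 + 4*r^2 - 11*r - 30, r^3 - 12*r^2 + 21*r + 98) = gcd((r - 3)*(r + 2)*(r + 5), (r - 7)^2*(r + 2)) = r + 2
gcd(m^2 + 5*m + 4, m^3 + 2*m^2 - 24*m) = 1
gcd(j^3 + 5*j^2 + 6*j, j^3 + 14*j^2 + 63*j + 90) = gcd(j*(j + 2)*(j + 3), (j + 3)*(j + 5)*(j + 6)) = j + 3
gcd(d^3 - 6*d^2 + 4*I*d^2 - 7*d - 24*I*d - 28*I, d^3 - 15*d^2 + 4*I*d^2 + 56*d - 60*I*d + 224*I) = d^2 + d*(-7 + 4*I) - 28*I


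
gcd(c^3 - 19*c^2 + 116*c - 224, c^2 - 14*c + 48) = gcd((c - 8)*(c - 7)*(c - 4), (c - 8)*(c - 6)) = c - 8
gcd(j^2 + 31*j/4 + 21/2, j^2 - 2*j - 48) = j + 6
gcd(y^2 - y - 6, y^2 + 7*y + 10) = y + 2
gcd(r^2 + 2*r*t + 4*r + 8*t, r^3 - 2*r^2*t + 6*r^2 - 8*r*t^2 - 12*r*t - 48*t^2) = r + 2*t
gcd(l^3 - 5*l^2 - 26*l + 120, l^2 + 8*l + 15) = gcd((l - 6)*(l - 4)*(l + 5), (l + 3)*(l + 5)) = l + 5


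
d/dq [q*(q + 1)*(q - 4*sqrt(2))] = 3*q^2 - 8*sqrt(2)*q + 2*q - 4*sqrt(2)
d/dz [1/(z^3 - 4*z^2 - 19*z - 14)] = (-3*z^2 + 8*z + 19)/(-z^3 + 4*z^2 + 19*z + 14)^2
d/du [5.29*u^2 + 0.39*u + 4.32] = 10.58*u + 0.39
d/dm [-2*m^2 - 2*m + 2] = -4*m - 2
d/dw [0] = 0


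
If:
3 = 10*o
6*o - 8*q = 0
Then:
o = 3/10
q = 9/40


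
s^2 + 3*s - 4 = (s - 1)*(s + 4)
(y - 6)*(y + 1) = y^2 - 5*y - 6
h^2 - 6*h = h*(h - 6)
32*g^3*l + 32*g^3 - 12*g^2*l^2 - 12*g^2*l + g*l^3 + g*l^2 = (-8*g + l)*(-4*g + l)*(g*l + g)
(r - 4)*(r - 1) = r^2 - 5*r + 4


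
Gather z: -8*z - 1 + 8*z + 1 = 0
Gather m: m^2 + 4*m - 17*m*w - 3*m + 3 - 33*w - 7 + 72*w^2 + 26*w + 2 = m^2 + m*(1 - 17*w) + 72*w^2 - 7*w - 2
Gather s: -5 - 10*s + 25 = 20 - 10*s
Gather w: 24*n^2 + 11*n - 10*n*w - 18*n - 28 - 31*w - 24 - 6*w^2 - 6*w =24*n^2 - 7*n - 6*w^2 + w*(-10*n - 37) - 52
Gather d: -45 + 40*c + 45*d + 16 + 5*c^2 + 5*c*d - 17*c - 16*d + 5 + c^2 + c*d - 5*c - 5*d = 6*c^2 + 18*c + d*(6*c + 24) - 24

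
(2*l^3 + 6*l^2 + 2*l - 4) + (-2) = 2*l^3 + 6*l^2 + 2*l - 6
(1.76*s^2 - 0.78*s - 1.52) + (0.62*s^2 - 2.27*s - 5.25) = 2.38*s^2 - 3.05*s - 6.77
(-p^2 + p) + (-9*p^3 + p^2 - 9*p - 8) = -9*p^3 - 8*p - 8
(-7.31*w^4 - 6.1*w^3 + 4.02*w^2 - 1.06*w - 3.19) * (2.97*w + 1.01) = -21.7107*w^5 - 25.5001*w^4 + 5.7784*w^3 + 0.911999999999999*w^2 - 10.5449*w - 3.2219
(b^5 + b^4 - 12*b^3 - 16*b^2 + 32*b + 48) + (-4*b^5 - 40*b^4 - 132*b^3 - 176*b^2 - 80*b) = -3*b^5 - 39*b^4 - 144*b^3 - 192*b^2 - 48*b + 48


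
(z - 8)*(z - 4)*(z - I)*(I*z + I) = I*z^4 + z^3 - 11*I*z^3 - 11*z^2 + 20*I*z^2 + 20*z + 32*I*z + 32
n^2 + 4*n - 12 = (n - 2)*(n + 6)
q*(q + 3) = q^2 + 3*q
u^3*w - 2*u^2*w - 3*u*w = u*(u - 3)*(u*w + w)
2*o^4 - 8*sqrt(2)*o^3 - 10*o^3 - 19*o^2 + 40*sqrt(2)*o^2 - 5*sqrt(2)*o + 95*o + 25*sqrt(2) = (o - 5)*(o - 5*sqrt(2))*(sqrt(2)*o + 1)^2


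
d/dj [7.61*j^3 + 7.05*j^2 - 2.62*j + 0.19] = 22.83*j^2 + 14.1*j - 2.62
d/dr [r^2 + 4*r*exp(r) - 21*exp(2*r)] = 4*r*exp(r) + 2*r - 42*exp(2*r) + 4*exp(r)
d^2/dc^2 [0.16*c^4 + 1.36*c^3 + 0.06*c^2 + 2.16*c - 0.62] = 1.92*c^2 + 8.16*c + 0.12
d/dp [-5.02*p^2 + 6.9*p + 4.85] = 6.9 - 10.04*p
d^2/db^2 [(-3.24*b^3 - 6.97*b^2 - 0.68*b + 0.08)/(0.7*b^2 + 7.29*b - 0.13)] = (5.32907051820075e-15*b^5 + 2.8421709430404e-14*b^4 - 274.494028*b^3 + 14.8528680000001*b^2 + 1.749624*b + 6.993158)/(0.343*b^6 + 10.7163*b^5 + 111.41151*b^4 + 383.440149*b^3 - 20.690709*b^2 + 0.369603*b - 0.002197)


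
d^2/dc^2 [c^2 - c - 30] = 2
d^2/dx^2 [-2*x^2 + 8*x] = -4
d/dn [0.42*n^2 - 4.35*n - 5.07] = 0.84*n - 4.35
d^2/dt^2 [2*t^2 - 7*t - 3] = 4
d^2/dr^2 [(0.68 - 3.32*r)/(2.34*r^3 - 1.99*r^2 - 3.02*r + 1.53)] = (-109.073952*r^5 + 137.440368*r^4 - 123.882424*r^3 + 129.959832*r^2 - 50.737656*r - 14.136248)/(12.812904*r^9 - 32.689332*r^8 - 21.809034*r^7 + 101.629997*r^6 - 14.600886*r^5 - 101.145153*r^4 + 44.059474*r^3 + 27.887463*r^2 - 21.208554*r + 3.581577)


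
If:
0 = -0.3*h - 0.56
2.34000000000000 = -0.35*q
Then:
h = -1.87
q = -6.69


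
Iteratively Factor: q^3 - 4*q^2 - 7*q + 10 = (q + 2)*(q^2 - 6*q + 5) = (q - 5)*(q + 2)*(q - 1)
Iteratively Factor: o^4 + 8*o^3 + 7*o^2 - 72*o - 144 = (o + 4)*(o^3 + 4*o^2 - 9*o - 36) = (o - 3)*(o + 4)*(o^2 + 7*o + 12) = (o - 3)*(o + 3)*(o + 4)*(o + 4)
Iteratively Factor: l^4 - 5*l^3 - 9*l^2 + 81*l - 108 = (l - 3)*(l^3 - 2*l^2 - 15*l + 36) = (l - 3)*(l + 4)*(l^2 - 6*l + 9) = (l - 3)^2*(l + 4)*(l - 3)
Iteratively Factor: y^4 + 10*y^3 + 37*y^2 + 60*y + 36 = (y + 3)*(y^3 + 7*y^2 + 16*y + 12) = (y + 2)*(y + 3)*(y^2 + 5*y + 6) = (y + 2)^2*(y + 3)*(y + 3)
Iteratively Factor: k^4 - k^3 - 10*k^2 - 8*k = (k - 4)*(k^3 + 3*k^2 + 2*k) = (k - 4)*(k + 2)*(k^2 + k) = (k - 4)*(k + 1)*(k + 2)*(k)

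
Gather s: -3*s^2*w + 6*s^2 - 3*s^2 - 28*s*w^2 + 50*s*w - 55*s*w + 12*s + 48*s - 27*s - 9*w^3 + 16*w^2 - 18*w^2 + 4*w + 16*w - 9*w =s^2*(3 - 3*w) + s*(-28*w^2 - 5*w + 33) - 9*w^3 - 2*w^2 + 11*w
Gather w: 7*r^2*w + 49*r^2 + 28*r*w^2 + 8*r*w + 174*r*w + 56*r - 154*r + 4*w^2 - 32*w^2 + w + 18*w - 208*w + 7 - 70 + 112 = 49*r^2 - 98*r + w^2*(28*r - 28) + w*(7*r^2 + 182*r - 189) + 49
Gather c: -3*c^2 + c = -3*c^2 + c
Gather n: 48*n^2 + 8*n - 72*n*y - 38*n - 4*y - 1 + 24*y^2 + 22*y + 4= 48*n^2 + n*(-72*y - 30) + 24*y^2 + 18*y + 3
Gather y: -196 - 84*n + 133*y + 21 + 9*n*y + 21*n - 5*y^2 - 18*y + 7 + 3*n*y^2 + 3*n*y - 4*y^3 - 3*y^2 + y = -63*n - 4*y^3 + y^2*(3*n - 8) + y*(12*n + 116) - 168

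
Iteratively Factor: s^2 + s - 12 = (s + 4)*(s - 3)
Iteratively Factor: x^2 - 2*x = (x - 2)*(x)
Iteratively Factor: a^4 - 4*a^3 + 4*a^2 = (a)*(a^3 - 4*a^2 + 4*a) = a^2*(a^2 - 4*a + 4) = a^2*(a - 2)*(a - 2)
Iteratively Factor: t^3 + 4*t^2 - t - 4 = (t + 1)*(t^2 + 3*t - 4) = (t - 1)*(t + 1)*(t + 4)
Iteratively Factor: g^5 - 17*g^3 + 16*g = (g + 1)*(g^4 - g^3 - 16*g^2 + 16*g) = g*(g + 1)*(g^3 - g^2 - 16*g + 16) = g*(g - 1)*(g + 1)*(g^2 - 16) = g*(g - 1)*(g + 1)*(g + 4)*(g - 4)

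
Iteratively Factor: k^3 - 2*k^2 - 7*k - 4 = (k + 1)*(k^2 - 3*k - 4) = (k + 1)^2*(k - 4)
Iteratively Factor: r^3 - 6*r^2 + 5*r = (r)*(r^2 - 6*r + 5) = r*(r - 1)*(r - 5)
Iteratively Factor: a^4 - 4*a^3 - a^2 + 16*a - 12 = (a - 2)*(a^3 - 2*a^2 - 5*a + 6) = (a - 2)*(a - 1)*(a^2 - a - 6) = (a - 2)*(a - 1)*(a + 2)*(a - 3)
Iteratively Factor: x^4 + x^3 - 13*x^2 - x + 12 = (x - 1)*(x^3 + 2*x^2 - 11*x - 12) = (x - 3)*(x - 1)*(x^2 + 5*x + 4) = (x - 3)*(x - 1)*(x + 1)*(x + 4)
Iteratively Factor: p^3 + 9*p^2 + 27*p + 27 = (p + 3)*(p^2 + 6*p + 9) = (p + 3)^2*(p + 3)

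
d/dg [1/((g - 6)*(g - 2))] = 2*(4 - g)/(g^4 - 16*g^3 + 88*g^2 - 192*g + 144)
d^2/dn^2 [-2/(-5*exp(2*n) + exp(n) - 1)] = 2*((1 - 20*exp(n))*(5*exp(2*n) - exp(n) + 1) + 2*(10*exp(n) - 1)^2*exp(n))*exp(n)/(5*exp(2*n) - exp(n) + 1)^3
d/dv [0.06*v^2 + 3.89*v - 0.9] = 0.12*v + 3.89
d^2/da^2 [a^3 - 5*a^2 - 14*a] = 6*a - 10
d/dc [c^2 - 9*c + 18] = 2*c - 9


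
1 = 1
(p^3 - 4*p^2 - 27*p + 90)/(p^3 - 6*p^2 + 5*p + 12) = (p^2 - p - 30)/(p^2 - 3*p - 4)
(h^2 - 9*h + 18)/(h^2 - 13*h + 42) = (h - 3)/(h - 7)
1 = 1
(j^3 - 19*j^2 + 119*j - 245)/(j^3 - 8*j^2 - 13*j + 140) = (j - 7)/(j + 4)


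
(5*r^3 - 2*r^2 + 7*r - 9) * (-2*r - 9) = -10*r^4 - 41*r^3 + 4*r^2 - 45*r + 81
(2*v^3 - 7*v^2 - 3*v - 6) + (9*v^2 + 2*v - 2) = 2*v^3 + 2*v^2 - v - 8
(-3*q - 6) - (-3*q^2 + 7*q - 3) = 3*q^2 - 10*q - 3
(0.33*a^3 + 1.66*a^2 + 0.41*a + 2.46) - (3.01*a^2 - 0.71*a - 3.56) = 0.33*a^3 - 1.35*a^2 + 1.12*a + 6.02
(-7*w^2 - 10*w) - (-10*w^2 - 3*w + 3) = 3*w^2 - 7*w - 3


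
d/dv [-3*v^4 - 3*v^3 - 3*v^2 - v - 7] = -12*v^3 - 9*v^2 - 6*v - 1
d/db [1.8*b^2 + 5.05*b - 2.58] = 3.6*b + 5.05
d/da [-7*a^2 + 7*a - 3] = 7 - 14*a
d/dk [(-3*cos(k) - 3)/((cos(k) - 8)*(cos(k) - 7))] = 3*(sin(k)^2 - 2*cos(k) + 70)*sin(k)/((cos(k) - 8)^2*(cos(k) - 7)^2)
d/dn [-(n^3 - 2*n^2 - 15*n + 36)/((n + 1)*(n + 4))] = (-n^2 - 2*n + 15)/(n^2 + 2*n + 1)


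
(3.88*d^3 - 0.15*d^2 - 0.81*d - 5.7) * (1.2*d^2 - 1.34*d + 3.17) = 4.656*d^5 - 5.3792*d^4 + 11.5286*d^3 - 6.2301*d^2 + 5.0703*d - 18.069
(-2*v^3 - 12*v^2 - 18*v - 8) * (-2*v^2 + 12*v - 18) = 4*v^5 - 72*v^3 + 16*v^2 + 228*v + 144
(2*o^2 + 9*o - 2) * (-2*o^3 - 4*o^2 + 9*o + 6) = -4*o^5 - 26*o^4 - 14*o^3 + 101*o^2 + 36*o - 12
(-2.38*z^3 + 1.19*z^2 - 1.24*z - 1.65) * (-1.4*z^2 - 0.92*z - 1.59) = 3.332*z^5 + 0.5236*z^4 + 4.4254*z^3 + 1.5587*z^2 + 3.4896*z + 2.6235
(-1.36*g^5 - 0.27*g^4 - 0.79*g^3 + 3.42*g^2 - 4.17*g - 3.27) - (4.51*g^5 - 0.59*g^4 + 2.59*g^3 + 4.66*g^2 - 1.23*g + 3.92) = -5.87*g^5 + 0.32*g^4 - 3.38*g^3 - 1.24*g^2 - 2.94*g - 7.19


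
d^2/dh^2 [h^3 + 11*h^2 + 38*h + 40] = 6*h + 22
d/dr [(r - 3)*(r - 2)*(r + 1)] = 3*r^2 - 8*r + 1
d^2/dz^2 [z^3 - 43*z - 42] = 6*z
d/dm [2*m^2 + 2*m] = 4*m + 2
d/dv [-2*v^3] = -6*v^2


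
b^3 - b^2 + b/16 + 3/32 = (b - 3/4)*(b - 1/2)*(b + 1/4)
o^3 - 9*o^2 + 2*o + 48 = (o - 8)*(o - 3)*(o + 2)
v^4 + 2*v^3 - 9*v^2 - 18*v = v*(v - 3)*(v + 2)*(v + 3)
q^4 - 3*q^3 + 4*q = q*(q - 2)^2*(q + 1)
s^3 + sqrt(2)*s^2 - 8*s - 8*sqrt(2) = (s - 2*sqrt(2))*(s + sqrt(2))*(s + 2*sqrt(2))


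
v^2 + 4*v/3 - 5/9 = (v - 1/3)*(v + 5/3)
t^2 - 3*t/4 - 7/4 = (t - 7/4)*(t + 1)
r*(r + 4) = r^2 + 4*r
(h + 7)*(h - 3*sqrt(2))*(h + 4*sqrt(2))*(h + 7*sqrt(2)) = h^4 + 7*h^3 + 8*sqrt(2)*h^3 - 10*h^2 + 56*sqrt(2)*h^2 - 168*sqrt(2)*h - 70*h - 1176*sqrt(2)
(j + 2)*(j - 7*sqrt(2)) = j^2 - 7*sqrt(2)*j + 2*j - 14*sqrt(2)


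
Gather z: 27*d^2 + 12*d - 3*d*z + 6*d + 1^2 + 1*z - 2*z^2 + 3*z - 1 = 27*d^2 + 18*d - 2*z^2 + z*(4 - 3*d)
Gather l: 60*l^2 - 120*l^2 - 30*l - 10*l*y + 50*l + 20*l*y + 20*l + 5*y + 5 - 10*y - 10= -60*l^2 + l*(10*y + 40) - 5*y - 5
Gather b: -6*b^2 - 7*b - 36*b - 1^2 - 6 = -6*b^2 - 43*b - 7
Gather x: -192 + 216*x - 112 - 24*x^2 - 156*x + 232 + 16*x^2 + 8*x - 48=-8*x^2 + 68*x - 120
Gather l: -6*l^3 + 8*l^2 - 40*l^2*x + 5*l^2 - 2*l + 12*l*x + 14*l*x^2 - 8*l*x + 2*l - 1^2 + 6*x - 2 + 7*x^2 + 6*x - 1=-6*l^3 + l^2*(13 - 40*x) + l*(14*x^2 + 4*x) + 7*x^2 + 12*x - 4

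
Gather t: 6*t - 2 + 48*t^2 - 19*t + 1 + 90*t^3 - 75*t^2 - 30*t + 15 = 90*t^3 - 27*t^2 - 43*t + 14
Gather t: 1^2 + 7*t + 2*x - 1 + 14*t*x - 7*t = 14*t*x + 2*x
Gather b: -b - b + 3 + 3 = 6 - 2*b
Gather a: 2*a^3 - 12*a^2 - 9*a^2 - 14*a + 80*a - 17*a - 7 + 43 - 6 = 2*a^3 - 21*a^2 + 49*a + 30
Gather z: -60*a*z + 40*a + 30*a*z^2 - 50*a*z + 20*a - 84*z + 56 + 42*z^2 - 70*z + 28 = 60*a + z^2*(30*a + 42) + z*(-110*a - 154) + 84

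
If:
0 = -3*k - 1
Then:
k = -1/3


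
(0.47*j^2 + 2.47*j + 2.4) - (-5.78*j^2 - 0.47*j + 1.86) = 6.25*j^2 + 2.94*j + 0.54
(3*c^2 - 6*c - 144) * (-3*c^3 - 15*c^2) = -9*c^5 - 27*c^4 + 522*c^3 + 2160*c^2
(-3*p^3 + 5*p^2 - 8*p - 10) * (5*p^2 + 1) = -15*p^5 + 25*p^4 - 43*p^3 - 45*p^2 - 8*p - 10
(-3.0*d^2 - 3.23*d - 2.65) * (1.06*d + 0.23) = -3.18*d^3 - 4.1138*d^2 - 3.5519*d - 0.6095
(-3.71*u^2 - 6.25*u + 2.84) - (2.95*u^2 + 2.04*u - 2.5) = -6.66*u^2 - 8.29*u + 5.34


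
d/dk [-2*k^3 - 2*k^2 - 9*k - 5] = -6*k^2 - 4*k - 9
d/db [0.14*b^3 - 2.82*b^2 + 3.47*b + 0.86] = 0.42*b^2 - 5.64*b + 3.47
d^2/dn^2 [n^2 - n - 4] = 2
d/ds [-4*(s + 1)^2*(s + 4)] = 12*(-s - 3)*(s + 1)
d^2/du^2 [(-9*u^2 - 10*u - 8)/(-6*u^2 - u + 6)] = 68*(9*u^3 + 54*u^2 + 36*u + 20)/(216*u^6 + 108*u^5 - 630*u^4 - 215*u^3 + 630*u^2 + 108*u - 216)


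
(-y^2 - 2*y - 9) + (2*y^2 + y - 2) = y^2 - y - 11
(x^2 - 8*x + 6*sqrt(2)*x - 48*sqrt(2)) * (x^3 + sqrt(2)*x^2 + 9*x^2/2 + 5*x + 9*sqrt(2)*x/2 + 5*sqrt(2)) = x^5 - 7*x^4/2 + 7*sqrt(2)*x^4 - 49*sqrt(2)*x^3/2 - 19*x^3 - 217*sqrt(2)*x^2 - 82*x^2 - 280*sqrt(2)*x - 372*x - 480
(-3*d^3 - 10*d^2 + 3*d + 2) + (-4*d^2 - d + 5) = -3*d^3 - 14*d^2 + 2*d + 7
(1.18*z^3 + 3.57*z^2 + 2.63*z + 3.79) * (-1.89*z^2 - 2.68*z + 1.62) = -2.2302*z^5 - 9.9097*z^4 - 12.6267*z^3 - 8.4281*z^2 - 5.8966*z + 6.1398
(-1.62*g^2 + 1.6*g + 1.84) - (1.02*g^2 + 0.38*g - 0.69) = -2.64*g^2 + 1.22*g + 2.53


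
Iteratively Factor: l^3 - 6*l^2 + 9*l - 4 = (l - 4)*(l^2 - 2*l + 1) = (l - 4)*(l - 1)*(l - 1)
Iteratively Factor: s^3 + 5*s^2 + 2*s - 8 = (s + 4)*(s^2 + s - 2) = (s - 1)*(s + 4)*(s + 2)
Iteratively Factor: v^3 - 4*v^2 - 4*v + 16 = (v - 2)*(v^2 - 2*v - 8) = (v - 4)*(v - 2)*(v + 2)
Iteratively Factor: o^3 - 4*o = (o)*(o^2 - 4) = o*(o - 2)*(o + 2)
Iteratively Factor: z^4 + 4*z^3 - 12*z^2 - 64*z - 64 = (z - 4)*(z^3 + 8*z^2 + 20*z + 16) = (z - 4)*(z + 2)*(z^2 + 6*z + 8) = (z - 4)*(z + 2)*(z + 4)*(z + 2)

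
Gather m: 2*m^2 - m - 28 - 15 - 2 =2*m^2 - m - 45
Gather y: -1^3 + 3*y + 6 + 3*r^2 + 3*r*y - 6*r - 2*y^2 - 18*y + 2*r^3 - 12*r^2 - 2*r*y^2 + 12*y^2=2*r^3 - 9*r^2 - 6*r + y^2*(10 - 2*r) + y*(3*r - 15) + 5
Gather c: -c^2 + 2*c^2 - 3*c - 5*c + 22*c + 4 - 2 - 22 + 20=c^2 + 14*c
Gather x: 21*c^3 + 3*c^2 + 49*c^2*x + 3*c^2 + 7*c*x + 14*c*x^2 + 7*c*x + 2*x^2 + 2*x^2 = 21*c^3 + 6*c^2 + x^2*(14*c + 4) + x*(49*c^2 + 14*c)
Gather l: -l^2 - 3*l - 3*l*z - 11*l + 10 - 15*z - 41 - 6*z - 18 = -l^2 + l*(-3*z - 14) - 21*z - 49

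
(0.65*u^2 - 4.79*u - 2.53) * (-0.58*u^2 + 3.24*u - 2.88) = -0.377*u^4 + 4.8842*u^3 - 15.9242*u^2 + 5.598*u + 7.2864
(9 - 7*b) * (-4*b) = 28*b^2 - 36*b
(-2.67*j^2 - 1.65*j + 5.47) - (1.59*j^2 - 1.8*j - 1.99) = -4.26*j^2 + 0.15*j + 7.46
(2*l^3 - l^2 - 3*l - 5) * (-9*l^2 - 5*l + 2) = -18*l^5 - l^4 + 36*l^3 + 58*l^2 + 19*l - 10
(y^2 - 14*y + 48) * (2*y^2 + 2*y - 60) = 2*y^4 - 26*y^3 + 8*y^2 + 936*y - 2880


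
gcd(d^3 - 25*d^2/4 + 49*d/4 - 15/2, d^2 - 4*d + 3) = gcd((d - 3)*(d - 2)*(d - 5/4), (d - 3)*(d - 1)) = d - 3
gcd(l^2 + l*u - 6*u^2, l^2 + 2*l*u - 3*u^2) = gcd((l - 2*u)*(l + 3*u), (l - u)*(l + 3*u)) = l + 3*u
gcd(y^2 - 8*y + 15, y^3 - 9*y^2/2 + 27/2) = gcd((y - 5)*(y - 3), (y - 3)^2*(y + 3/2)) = y - 3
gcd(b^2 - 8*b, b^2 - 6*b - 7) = 1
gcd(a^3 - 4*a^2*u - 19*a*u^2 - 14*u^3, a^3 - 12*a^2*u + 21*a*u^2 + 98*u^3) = -a^2 + 5*a*u + 14*u^2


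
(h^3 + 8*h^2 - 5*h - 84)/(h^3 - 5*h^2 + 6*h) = (h^2 + 11*h + 28)/(h*(h - 2))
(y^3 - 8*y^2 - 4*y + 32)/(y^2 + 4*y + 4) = (y^2 - 10*y + 16)/(y + 2)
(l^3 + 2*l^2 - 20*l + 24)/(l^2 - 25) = (l^3 + 2*l^2 - 20*l + 24)/(l^2 - 25)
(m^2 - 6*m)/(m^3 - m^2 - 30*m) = 1/(m + 5)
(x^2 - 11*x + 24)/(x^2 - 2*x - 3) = (x - 8)/(x + 1)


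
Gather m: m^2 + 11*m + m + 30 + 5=m^2 + 12*m + 35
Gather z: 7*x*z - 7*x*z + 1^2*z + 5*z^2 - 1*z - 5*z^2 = 0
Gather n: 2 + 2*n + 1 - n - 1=n + 2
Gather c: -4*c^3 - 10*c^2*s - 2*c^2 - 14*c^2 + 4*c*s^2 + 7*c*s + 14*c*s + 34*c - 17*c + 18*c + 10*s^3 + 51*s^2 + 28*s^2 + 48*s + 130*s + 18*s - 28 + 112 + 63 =-4*c^3 + c^2*(-10*s - 16) + c*(4*s^2 + 21*s + 35) + 10*s^3 + 79*s^2 + 196*s + 147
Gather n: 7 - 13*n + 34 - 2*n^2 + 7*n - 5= -2*n^2 - 6*n + 36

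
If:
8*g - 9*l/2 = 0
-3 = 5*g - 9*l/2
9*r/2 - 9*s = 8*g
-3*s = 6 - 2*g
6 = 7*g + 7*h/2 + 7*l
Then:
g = 1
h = -242/63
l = 16/9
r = -8/9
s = -4/3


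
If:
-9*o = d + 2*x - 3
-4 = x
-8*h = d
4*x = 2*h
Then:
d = 64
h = -8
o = -53/9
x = -4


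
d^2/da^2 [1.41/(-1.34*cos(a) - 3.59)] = (-6.782946*cos(a) + 1.265898*cos(2*a) - 3.797694)/(1.34*cos(a) + 3.59)^3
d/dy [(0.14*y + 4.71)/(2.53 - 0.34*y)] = (0.664904*y - 4.947668)/(0.34*y - 2.53)^3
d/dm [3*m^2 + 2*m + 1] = 6*m + 2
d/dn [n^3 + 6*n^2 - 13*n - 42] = 3*n^2 + 12*n - 13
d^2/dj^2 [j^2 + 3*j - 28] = 2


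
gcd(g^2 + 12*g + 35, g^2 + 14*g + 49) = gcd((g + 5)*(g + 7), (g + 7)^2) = g + 7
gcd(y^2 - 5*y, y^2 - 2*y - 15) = y - 5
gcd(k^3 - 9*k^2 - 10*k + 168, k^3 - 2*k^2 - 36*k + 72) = k - 6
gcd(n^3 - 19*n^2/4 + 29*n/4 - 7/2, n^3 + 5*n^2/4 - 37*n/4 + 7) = n^2 - 11*n/4 + 7/4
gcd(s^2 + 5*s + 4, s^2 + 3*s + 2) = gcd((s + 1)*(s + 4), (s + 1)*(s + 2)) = s + 1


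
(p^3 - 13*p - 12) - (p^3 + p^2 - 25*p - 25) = -p^2 + 12*p + 13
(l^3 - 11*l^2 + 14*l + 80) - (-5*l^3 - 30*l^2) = 6*l^3 + 19*l^2 + 14*l + 80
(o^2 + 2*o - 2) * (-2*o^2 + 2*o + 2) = -2*o^4 - 2*o^3 + 10*o^2 - 4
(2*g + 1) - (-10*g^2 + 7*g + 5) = 10*g^2 - 5*g - 4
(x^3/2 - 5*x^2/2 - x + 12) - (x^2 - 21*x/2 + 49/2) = x^3/2 - 7*x^2/2 + 19*x/2 - 25/2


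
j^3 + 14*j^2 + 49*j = j*(j + 7)^2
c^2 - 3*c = c*(c - 3)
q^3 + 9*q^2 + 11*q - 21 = (q - 1)*(q + 3)*(q + 7)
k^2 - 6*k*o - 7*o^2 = (k - 7*o)*(k + o)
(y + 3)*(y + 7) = y^2 + 10*y + 21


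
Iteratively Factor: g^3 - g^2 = (g)*(g^2 - g) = g*(g - 1)*(g)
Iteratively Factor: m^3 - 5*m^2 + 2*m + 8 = (m - 4)*(m^2 - m - 2) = (m - 4)*(m + 1)*(m - 2)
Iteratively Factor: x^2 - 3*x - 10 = (x - 5)*(x + 2)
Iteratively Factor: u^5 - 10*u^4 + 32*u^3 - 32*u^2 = (u - 4)*(u^4 - 6*u^3 + 8*u^2) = u*(u - 4)*(u^3 - 6*u^2 + 8*u) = u^2*(u - 4)*(u^2 - 6*u + 8) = u^2*(u - 4)*(u - 2)*(u - 4)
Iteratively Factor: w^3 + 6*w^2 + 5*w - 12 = (w + 4)*(w^2 + 2*w - 3) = (w - 1)*(w + 4)*(w + 3)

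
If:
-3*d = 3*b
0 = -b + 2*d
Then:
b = 0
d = 0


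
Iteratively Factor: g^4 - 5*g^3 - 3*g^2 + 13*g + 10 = (g + 1)*(g^3 - 6*g^2 + 3*g + 10) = (g - 5)*(g + 1)*(g^2 - g - 2) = (g - 5)*(g - 2)*(g + 1)*(g + 1)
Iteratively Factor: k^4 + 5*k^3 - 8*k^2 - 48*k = (k + 4)*(k^3 + k^2 - 12*k) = (k + 4)^2*(k^2 - 3*k) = k*(k + 4)^2*(k - 3)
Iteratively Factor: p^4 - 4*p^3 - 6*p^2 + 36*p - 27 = (p + 3)*(p^3 - 7*p^2 + 15*p - 9) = (p - 3)*(p + 3)*(p^2 - 4*p + 3) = (p - 3)*(p - 1)*(p + 3)*(p - 3)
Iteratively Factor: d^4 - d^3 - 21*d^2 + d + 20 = (d - 1)*(d^3 - 21*d - 20) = (d - 1)*(d + 1)*(d^2 - d - 20) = (d - 5)*(d - 1)*(d + 1)*(d + 4)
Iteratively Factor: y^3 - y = (y)*(y^2 - 1) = y*(y - 1)*(y + 1)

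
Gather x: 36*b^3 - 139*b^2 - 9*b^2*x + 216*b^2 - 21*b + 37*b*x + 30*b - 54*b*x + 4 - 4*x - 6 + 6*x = 36*b^3 + 77*b^2 + 9*b + x*(-9*b^2 - 17*b + 2) - 2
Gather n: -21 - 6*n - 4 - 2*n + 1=-8*n - 24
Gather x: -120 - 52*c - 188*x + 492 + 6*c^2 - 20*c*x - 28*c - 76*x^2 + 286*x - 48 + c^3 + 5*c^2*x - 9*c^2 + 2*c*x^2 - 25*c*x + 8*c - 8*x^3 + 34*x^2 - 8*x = c^3 - 3*c^2 - 72*c - 8*x^3 + x^2*(2*c - 42) + x*(5*c^2 - 45*c + 90) + 324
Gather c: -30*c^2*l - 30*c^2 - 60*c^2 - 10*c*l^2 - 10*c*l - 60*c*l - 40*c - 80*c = c^2*(-30*l - 90) + c*(-10*l^2 - 70*l - 120)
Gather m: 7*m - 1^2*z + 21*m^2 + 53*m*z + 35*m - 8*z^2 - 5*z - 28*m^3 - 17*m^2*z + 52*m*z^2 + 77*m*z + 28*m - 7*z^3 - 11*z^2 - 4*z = -28*m^3 + m^2*(21 - 17*z) + m*(52*z^2 + 130*z + 70) - 7*z^3 - 19*z^2 - 10*z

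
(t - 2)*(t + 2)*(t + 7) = t^3 + 7*t^2 - 4*t - 28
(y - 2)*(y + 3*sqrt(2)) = y^2 - 2*y + 3*sqrt(2)*y - 6*sqrt(2)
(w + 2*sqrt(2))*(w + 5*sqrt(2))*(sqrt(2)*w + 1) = sqrt(2)*w^3 + 15*w^2 + 27*sqrt(2)*w + 20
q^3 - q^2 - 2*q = q*(q - 2)*(q + 1)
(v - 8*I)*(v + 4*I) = v^2 - 4*I*v + 32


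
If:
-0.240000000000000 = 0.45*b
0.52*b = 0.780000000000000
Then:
No Solution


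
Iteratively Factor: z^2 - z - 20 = (z - 5)*(z + 4)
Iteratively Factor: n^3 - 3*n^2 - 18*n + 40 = (n + 4)*(n^2 - 7*n + 10) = (n - 2)*(n + 4)*(n - 5)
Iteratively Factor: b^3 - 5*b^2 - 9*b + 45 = (b - 3)*(b^2 - 2*b - 15) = (b - 3)*(b + 3)*(b - 5)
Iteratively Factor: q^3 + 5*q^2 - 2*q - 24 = (q - 2)*(q^2 + 7*q + 12) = (q - 2)*(q + 3)*(q + 4)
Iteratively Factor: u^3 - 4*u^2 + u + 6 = (u - 2)*(u^2 - 2*u - 3) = (u - 3)*(u - 2)*(u + 1)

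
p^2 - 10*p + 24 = (p - 6)*(p - 4)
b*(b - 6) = b^2 - 6*b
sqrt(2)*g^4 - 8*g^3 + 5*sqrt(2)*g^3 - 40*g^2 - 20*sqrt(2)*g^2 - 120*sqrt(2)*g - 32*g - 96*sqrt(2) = (g + 4)*(g - 6*sqrt(2))*(g + 2*sqrt(2))*(sqrt(2)*g + sqrt(2))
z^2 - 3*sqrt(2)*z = z*(z - 3*sqrt(2))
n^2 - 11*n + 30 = (n - 6)*(n - 5)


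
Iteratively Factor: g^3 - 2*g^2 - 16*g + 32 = (g - 2)*(g^2 - 16) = (g - 2)*(g + 4)*(g - 4)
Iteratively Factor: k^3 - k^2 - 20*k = (k + 4)*(k^2 - 5*k) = (k - 5)*(k + 4)*(k)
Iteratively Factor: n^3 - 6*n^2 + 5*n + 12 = (n + 1)*(n^2 - 7*n + 12) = (n - 4)*(n + 1)*(n - 3)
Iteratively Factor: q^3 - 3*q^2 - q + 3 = (q - 1)*(q^2 - 2*q - 3) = (q - 1)*(q + 1)*(q - 3)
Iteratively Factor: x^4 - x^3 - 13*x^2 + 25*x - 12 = (x + 4)*(x^3 - 5*x^2 + 7*x - 3) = (x - 1)*(x + 4)*(x^2 - 4*x + 3) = (x - 1)^2*(x + 4)*(x - 3)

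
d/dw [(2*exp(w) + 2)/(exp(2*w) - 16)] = 2*(-2*(exp(w) + 1)*exp(w) + exp(2*w) - 16)*exp(w)/(exp(2*w) - 16)^2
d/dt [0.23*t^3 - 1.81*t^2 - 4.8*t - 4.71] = 0.69*t^2 - 3.62*t - 4.8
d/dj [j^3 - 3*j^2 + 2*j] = 3*j^2 - 6*j + 2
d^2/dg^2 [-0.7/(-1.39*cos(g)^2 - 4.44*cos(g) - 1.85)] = (-5.40988*(1 - cos(g)^2)^2 - 12.96036*cos(g)^3 - 9.30426*cos(g)^2 + 31.67052*cos(g) + 29.40882)/(1.39*cos(g)^2 + 4.44*cos(g) + 1.85)^3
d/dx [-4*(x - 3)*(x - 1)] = 16 - 8*x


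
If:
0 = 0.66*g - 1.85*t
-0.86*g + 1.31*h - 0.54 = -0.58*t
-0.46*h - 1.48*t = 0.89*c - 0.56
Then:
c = 0.416159190325071 - 2.38517779215952*t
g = 2.8030303030303*t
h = 1.39740920656951*t + 0.412213740458015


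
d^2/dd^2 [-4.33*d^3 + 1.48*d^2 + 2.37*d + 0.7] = 2.96 - 25.98*d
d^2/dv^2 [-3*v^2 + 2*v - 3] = -6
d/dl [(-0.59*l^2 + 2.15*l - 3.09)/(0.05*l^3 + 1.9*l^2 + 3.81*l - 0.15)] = (0.0295*l^4 - 0.215*l^3 - 5.8694*l^2 + 11.919*l + 11.4504)/(0.0025*l^6 + 0.19*l^5 + 3.991*l^4 + 14.463*l^3 + 13.9461*l^2 - 1.143*l + 0.0225)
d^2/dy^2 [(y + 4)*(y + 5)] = 2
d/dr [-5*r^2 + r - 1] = 1 - 10*r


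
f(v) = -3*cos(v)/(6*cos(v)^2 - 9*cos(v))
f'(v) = -3*(12*sin(v)*cos(v) - 9*sin(v))*cos(v)/(6*cos(v)^2 - 9*cos(v))^2 + 3*sin(v)/(6*cos(v)^2 - 9*cos(v))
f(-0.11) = 0.99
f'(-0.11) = 0.21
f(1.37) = 0.38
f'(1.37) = -0.29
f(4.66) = 0.32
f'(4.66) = 0.21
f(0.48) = 0.82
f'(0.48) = -0.61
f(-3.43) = 0.20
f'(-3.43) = -0.02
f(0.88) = 0.58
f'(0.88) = -0.52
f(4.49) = 0.29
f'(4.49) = 0.16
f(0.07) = 1.00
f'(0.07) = -0.14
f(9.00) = 0.21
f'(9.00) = -0.04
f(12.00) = 0.76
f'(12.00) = 0.62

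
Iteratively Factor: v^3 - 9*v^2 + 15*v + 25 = (v + 1)*(v^2 - 10*v + 25) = (v - 5)*(v + 1)*(v - 5)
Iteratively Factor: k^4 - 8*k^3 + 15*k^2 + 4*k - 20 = (k + 1)*(k^3 - 9*k^2 + 24*k - 20) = (k - 2)*(k + 1)*(k^2 - 7*k + 10) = (k - 2)^2*(k + 1)*(k - 5)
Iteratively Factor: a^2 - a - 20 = (a - 5)*(a + 4)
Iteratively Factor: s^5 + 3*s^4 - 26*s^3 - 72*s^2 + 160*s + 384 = (s - 4)*(s^4 + 7*s^3 + 2*s^2 - 64*s - 96) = (s - 4)*(s - 3)*(s^3 + 10*s^2 + 32*s + 32) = (s - 4)*(s - 3)*(s + 4)*(s^2 + 6*s + 8) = (s - 4)*(s - 3)*(s + 2)*(s + 4)*(s + 4)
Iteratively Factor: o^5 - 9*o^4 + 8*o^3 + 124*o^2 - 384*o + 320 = (o - 5)*(o^4 - 4*o^3 - 12*o^2 + 64*o - 64) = (o - 5)*(o - 4)*(o^3 - 12*o + 16) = (o - 5)*(o - 4)*(o - 2)*(o^2 + 2*o - 8) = (o - 5)*(o - 4)*(o - 2)^2*(o + 4)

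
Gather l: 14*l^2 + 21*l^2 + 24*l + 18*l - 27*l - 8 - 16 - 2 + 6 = 35*l^2 + 15*l - 20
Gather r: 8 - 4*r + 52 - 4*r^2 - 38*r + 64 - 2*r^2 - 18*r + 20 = -6*r^2 - 60*r + 144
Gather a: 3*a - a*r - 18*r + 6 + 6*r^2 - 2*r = a*(3 - r) + 6*r^2 - 20*r + 6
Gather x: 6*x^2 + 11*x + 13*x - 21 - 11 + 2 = 6*x^2 + 24*x - 30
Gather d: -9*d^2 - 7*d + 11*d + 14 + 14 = -9*d^2 + 4*d + 28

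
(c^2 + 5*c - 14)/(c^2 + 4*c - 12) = (c + 7)/(c + 6)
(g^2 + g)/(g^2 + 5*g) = (g + 1)/(g + 5)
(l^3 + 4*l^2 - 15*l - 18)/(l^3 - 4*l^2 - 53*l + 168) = (l^2 + 7*l + 6)/(l^2 - l - 56)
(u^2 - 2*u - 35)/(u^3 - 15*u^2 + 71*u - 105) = (u + 5)/(u^2 - 8*u + 15)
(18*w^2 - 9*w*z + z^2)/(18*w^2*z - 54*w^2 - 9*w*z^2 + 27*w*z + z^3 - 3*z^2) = 1/(z - 3)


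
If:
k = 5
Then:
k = 5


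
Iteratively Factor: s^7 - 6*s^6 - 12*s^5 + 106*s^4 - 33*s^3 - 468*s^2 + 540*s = (s - 2)*(s^6 - 4*s^5 - 20*s^4 + 66*s^3 + 99*s^2 - 270*s) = (s - 2)*(s + 3)*(s^5 - 7*s^4 + s^3 + 63*s^2 - 90*s) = (s - 2)*(s + 3)^2*(s^4 - 10*s^3 + 31*s^2 - 30*s) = (s - 2)^2*(s + 3)^2*(s^3 - 8*s^2 + 15*s) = (s - 5)*(s - 2)^2*(s + 3)^2*(s^2 - 3*s) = s*(s - 5)*(s - 2)^2*(s + 3)^2*(s - 3)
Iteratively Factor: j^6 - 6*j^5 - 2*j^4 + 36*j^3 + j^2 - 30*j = (j + 2)*(j^5 - 8*j^4 + 14*j^3 + 8*j^2 - 15*j) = (j + 1)*(j + 2)*(j^4 - 9*j^3 + 23*j^2 - 15*j) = (j - 1)*(j + 1)*(j + 2)*(j^3 - 8*j^2 + 15*j) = j*(j - 1)*(j + 1)*(j + 2)*(j^2 - 8*j + 15) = j*(j - 5)*(j - 1)*(j + 1)*(j + 2)*(j - 3)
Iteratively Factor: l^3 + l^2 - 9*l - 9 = (l + 1)*(l^2 - 9) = (l + 1)*(l + 3)*(l - 3)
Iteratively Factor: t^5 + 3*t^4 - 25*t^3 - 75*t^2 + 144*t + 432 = (t - 3)*(t^4 + 6*t^3 - 7*t^2 - 96*t - 144) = (t - 4)*(t - 3)*(t^3 + 10*t^2 + 33*t + 36) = (t - 4)*(t - 3)*(t + 3)*(t^2 + 7*t + 12) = (t - 4)*(t - 3)*(t + 3)*(t + 4)*(t + 3)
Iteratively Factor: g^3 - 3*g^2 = (g - 3)*(g^2) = g*(g - 3)*(g)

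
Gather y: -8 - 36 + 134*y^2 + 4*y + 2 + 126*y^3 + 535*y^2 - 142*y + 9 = 126*y^3 + 669*y^2 - 138*y - 33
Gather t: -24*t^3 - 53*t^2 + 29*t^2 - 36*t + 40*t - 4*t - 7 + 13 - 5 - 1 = -24*t^3 - 24*t^2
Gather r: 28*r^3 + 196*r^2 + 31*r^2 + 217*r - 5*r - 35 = 28*r^3 + 227*r^2 + 212*r - 35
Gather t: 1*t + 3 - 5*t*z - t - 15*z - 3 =-5*t*z - 15*z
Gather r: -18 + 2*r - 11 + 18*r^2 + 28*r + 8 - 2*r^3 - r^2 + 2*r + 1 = -2*r^3 + 17*r^2 + 32*r - 20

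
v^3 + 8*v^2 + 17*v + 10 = (v + 1)*(v + 2)*(v + 5)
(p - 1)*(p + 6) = p^2 + 5*p - 6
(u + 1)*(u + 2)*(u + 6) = u^3 + 9*u^2 + 20*u + 12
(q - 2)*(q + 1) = q^2 - q - 2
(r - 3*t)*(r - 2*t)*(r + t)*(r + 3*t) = r^4 - r^3*t - 11*r^2*t^2 + 9*r*t^3 + 18*t^4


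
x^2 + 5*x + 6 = (x + 2)*(x + 3)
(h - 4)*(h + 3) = h^2 - h - 12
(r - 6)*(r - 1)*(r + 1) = r^3 - 6*r^2 - r + 6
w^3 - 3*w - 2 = (w - 2)*(w + 1)^2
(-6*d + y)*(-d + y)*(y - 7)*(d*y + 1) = 6*d^3*y^2 - 42*d^3*y - 7*d^2*y^3 + 49*d^2*y^2 + 6*d^2*y - 42*d^2 + d*y^4 - 7*d*y^3 - 7*d*y^2 + 49*d*y + y^3 - 7*y^2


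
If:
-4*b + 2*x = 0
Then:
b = x/2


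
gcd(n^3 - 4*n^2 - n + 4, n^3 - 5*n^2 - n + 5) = n^2 - 1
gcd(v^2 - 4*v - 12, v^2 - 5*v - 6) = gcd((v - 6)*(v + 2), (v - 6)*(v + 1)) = v - 6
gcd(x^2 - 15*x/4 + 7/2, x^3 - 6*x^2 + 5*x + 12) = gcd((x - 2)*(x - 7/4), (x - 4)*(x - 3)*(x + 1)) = 1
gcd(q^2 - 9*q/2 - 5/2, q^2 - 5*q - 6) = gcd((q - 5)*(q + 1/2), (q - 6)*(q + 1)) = 1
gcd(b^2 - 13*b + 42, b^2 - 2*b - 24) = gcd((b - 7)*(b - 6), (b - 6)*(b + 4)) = b - 6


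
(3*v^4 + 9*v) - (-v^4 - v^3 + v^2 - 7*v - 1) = 4*v^4 + v^3 - v^2 + 16*v + 1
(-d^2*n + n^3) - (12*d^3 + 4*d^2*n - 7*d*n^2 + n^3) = -12*d^3 - 5*d^2*n + 7*d*n^2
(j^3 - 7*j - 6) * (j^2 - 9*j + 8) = j^5 - 9*j^4 + j^3 + 57*j^2 - 2*j - 48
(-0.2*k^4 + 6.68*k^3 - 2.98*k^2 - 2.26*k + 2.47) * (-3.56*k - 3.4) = 0.712*k^5 - 23.1008*k^4 - 12.1032*k^3 + 18.1776*k^2 - 1.1092*k - 8.398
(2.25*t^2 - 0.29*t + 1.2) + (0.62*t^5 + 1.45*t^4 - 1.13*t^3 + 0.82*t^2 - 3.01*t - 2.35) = 0.62*t^5 + 1.45*t^4 - 1.13*t^3 + 3.07*t^2 - 3.3*t - 1.15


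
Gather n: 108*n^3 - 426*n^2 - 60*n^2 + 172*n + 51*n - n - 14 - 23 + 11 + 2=108*n^3 - 486*n^2 + 222*n - 24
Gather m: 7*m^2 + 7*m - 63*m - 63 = 7*m^2 - 56*m - 63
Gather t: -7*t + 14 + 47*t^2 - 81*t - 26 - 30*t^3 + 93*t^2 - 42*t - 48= -30*t^3 + 140*t^2 - 130*t - 60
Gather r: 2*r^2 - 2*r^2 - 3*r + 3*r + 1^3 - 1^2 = 0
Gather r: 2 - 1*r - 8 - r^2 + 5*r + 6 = -r^2 + 4*r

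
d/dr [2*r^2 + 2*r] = 4*r + 2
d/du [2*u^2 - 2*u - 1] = 4*u - 2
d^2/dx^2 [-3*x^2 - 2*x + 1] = -6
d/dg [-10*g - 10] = -10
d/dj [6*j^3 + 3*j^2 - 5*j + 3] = 18*j^2 + 6*j - 5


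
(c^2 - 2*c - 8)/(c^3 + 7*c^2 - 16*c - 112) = (c + 2)/(c^2 + 11*c + 28)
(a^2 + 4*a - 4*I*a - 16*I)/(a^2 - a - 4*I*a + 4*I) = (a + 4)/(a - 1)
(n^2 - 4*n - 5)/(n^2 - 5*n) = (n + 1)/n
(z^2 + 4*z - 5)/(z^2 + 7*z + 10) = (z - 1)/(z + 2)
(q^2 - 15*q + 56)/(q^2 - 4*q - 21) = (q - 8)/(q + 3)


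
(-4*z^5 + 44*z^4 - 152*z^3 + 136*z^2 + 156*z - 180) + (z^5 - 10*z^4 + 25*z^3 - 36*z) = -3*z^5 + 34*z^4 - 127*z^3 + 136*z^2 + 120*z - 180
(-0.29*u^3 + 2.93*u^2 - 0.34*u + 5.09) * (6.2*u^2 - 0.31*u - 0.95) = -1.798*u^5 + 18.2559*u^4 - 2.7408*u^3 + 28.8799*u^2 - 1.2549*u - 4.8355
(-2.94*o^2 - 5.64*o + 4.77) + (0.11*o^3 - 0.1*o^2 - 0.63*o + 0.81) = 0.11*o^3 - 3.04*o^2 - 6.27*o + 5.58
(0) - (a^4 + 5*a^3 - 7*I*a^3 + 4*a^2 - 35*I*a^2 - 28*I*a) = -a^4 - 5*a^3 + 7*I*a^3 - 4*a^2 + 35*I*a^2 + 28*I*a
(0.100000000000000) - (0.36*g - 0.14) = 0.24 - 0.36*g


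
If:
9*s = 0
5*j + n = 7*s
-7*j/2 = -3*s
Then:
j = 0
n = 0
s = 0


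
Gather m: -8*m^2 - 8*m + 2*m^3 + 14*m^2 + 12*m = 2*m^3 + 6*m^2 + 4*m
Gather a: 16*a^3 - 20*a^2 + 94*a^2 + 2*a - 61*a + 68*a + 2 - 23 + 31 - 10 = 16*a^3 + 74*a^2 + 9*a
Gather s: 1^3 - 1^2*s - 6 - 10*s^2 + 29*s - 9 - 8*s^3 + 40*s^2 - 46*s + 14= -8*s^3 + 30*s^2 - 18*s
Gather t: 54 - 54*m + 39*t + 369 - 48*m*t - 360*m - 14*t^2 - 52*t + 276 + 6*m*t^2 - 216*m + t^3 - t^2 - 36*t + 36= -630*m + t^3 + t^2*(6*m - 15) + t*(-48*m - 49) + 735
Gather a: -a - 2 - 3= -a - 5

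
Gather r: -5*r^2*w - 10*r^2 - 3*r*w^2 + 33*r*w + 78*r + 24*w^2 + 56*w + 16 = r^2*(-5*w - 10) + r*(-3*w^2 + 33*w + 78) + 24*w^2 + 56*w + 16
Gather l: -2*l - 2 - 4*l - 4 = -6*l - 6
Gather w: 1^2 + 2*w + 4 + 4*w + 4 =6*w + 9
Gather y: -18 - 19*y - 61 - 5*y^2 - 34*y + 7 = -5*y^2 - 53*y - 72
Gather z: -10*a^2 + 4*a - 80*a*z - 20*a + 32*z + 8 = -10*a^2 - 16*a + z*(32 - 80*a) + 8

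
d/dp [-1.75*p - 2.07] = -1.75000000000000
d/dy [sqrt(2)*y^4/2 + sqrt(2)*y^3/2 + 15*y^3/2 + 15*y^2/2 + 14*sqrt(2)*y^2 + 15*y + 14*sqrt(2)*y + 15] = 2*sqrt(2)*y^3 + 3*sqrt(2)*y^2/2 + 45*y^2/2 + 15*y + 28*sqrt(2)*y + 15 + 14*sqrt(2)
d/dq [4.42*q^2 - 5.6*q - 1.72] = 8.84*q - 5.6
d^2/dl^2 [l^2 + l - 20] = 2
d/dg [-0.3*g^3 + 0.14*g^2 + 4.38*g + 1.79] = -0.9*g^2 + 0.28*g + 4.38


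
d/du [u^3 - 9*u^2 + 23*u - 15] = 3*u^2 - 18*u + 23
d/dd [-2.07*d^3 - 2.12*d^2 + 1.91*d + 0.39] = -6.21*d^2 - 4.24*d + 1.91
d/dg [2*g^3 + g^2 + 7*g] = 6*g^2 + 2*g + 7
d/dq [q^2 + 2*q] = 2*q + 2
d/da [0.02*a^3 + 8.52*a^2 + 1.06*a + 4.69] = 0.06*a^2 + 17.04*a + 1.06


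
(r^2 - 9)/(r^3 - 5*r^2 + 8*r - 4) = (r^2 - 9)/(r^3 - 5*r^2 + 8*r - 4)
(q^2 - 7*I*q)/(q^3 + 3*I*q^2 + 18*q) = (q - 7*I)/(q^2 + 3*I*q + 18)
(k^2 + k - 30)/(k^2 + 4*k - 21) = (k^2 + k - 30)/(k^2 + 4*k - 21)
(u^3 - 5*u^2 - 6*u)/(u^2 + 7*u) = (u^2 - 5*u - 6)/(u + 7)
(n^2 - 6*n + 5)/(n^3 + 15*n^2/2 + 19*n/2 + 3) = 2*(n^2 - 6*n + 5)/(2*n^3 + 15*n^2 + 19*n + 6)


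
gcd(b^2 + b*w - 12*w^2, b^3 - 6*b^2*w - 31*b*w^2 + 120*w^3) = -b + 3*w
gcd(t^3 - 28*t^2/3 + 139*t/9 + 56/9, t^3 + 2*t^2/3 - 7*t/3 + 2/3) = 1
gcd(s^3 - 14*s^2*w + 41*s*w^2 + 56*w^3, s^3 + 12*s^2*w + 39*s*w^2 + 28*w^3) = s + w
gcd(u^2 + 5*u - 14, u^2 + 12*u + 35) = u + 7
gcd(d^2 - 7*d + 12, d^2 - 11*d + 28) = d - 4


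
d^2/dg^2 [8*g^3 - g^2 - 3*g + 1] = 48*g - 2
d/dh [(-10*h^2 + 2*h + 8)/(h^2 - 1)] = -2/(h^2 + 2*h + 1)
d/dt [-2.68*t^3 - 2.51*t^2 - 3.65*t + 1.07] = -8.04*t^2 - 5.02*t - 3.65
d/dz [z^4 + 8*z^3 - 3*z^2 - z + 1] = 4*z^3 + 24*z^2 - 6*z - 1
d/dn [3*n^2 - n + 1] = 6*n - 1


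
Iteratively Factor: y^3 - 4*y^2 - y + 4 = (y - 4)*(y^2 - 1) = (y - 4)*(y + 1)*(y - 1)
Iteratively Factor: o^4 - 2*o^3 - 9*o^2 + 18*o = (o)*(o^3 - 2*o^2 - 9*o + 18) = o*(o - 2)*(o^2 - 9) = o*(o - 2)*(o + 3)*(o - 3)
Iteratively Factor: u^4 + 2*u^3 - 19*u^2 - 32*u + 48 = (u + 4)*(u^3 - 2*u^2 - 11*u + 12) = (u - 1)*(u + 4)*(u^2 - u - 12) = (u - 4)*(u - 1)*(u + 4)*(u + 3)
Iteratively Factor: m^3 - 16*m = (m - 4)*(m^2 + 4*m) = (m - 4)*(m + 4)*(m)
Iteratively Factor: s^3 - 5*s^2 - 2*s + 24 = (s - 3)*(s^2 - 2*s - 8) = (s - 3)*(s + 2)*(s - 4)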